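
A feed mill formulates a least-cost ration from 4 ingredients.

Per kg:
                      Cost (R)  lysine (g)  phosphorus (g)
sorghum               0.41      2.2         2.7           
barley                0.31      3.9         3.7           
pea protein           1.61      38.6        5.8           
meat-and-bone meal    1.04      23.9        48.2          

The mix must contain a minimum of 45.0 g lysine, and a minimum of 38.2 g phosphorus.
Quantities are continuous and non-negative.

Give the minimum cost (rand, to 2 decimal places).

Treat it as an LP. Let x1 = kg of sorghum, x2 = kg of barley, x3 = kg of pea protein, x4 = kg of meat-and-bone meal.
Minimize 0.41x1 + 0.31x2 + 1.61x3 + 1.04x4 subject to:
  2.2x1 + 3.9x2 + 38.6x3 + 23.9x4 ≥ 45   (lysine)
  2.7x1 + 3.7x2 + 5.8x3 + 48.2x4 ≥ 38.2   (phosphorus)
  x1, x2, x3, x4 ≥ 0.
The optimal basis is {pea protein, meat-and-bone meal}; sorghum, barley drop out. Binding constraints: lysine and phosphorus.
So pea protein = 0.7294 kg, meat-and-bone meal = 0.7048 kg.
Hence cost = 1.61·0.7294 + 1.04·0.7048 = R1.9073.

R1.91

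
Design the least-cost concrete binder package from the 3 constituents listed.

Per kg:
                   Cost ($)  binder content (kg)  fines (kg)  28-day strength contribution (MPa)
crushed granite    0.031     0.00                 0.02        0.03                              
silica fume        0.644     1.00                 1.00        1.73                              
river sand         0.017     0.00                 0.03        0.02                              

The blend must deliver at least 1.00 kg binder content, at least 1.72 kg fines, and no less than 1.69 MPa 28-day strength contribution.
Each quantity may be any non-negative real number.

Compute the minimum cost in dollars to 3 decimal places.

Let x1 = kg of crushed granite, x2 = kg of silica fume, x3 = kg of river sand.
min 0.031x1 + 0.644x2 + 0.017x3 s.t.:
  1x2 ≥ 1   (binder content)
  0.02x1 + 1x2 + 0.03x3 ≥ 1.72   (fines)
  0.03x1 + 1.73x2 + 0.02x3 ≥ 1.69   (28-day strength contribution)
  x1, x2, x3 ≥ 0.
The cheapest feasible vertex uses only silica fume, river sand; crushed granite is not used. Binding constraints: binder content and fines.
So silica fume = 1 kg, river sand = 24 kg.
Total cost: 0.644·1 + 0.017·24 = 1.05200.

$1.052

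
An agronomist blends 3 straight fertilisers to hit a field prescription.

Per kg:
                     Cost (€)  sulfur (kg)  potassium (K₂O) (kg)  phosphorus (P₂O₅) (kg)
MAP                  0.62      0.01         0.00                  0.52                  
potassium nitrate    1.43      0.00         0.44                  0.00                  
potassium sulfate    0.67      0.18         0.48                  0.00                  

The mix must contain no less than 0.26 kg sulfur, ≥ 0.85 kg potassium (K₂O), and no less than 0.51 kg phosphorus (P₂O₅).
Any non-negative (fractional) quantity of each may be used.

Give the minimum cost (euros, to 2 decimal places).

€1.79

Let x1 = kg of MAP, x2 = kg of potassium nitrate, x3 = kg of potassium sulfate.
min 0.62x1 + 1.43x2 + 0.67x3 subject to:
  0.01x1 + 0.18x3 ≥ 0.26   (sulfur)
  0.44x2 + 0.48x3 ≥ 0.85   (potassium (K₂O))
  0.52x1 ≥ 0.51   (phosphorus (P₂O₅))
  x1, x2, x3 ≥ 0.
At the optimum only MAP, potassium sulfate are positive (potassium nitrate = 0). The potassium (K₂O) and phosphorus (P₂O₅) requirements are met with equality.
Optimal quantities: MAP = 0.9808 kg, potassium sulfate = 1.771 kg.
Cost = 0.62·0.9808 + 0.67·1.771 = 1.7947.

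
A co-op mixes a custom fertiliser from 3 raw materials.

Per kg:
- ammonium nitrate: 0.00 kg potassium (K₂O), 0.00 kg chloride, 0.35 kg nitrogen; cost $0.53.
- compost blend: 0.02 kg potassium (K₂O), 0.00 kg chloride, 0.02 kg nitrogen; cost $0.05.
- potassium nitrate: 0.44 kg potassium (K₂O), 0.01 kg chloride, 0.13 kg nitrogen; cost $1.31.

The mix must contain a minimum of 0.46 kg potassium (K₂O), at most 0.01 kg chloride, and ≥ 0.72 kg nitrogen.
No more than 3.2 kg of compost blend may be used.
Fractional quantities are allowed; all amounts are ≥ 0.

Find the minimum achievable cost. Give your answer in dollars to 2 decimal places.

Let x1 = kg of ammonium nitrate, x2 = kg of compost blend, x3 = kg of potassium nitrate.
Minimise 0.53x1 + 0.05x2 + 1.31x3 s.t.:
  0.02x2 + 0.44x3 ≥ 0.46   (potassium (K₂O))
  0.01x3 ≤ 0.01   (chloride)
  0.35x1 + 0.02x2 + 0.13x3 ≥ 0.72   (nitrogen)
  x2 ≤ 3.2
  x1, x2, x3 ≥ 0.
The optimal mix uses every input. The potassium (K₂O), nitrogen, the compost blend cap requirements are met with equality.
That vertex is x1 = 1.54, x2 = 3.2, x3 = 0.9.
Cost = 0.53·1.54 + 0.05·3.2 + 1.31·0.9 = 2.1552.

$2.16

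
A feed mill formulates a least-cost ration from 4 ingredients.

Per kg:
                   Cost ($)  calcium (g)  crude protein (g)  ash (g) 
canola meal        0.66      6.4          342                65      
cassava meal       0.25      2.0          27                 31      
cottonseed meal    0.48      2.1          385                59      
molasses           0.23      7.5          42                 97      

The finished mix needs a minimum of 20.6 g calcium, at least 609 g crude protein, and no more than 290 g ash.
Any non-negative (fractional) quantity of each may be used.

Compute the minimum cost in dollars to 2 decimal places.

$1.23

Treat it as an LP. Let x1 = kg of canola meal, x2 = kg of cassava meal, x3 = kg of cottonseed meal, x4 = kg of molasses.
Minimize 0.66x1 + 0.25x2 + 0.48x3 + 0.23x4 subject to:
  6.4x1 + 2x2 + 2.1x3 + 7.5x4 ≥ 20.6   (calcium)
  342x1 + 27x2 + 385x3 + 42x4 ≥ 609   (crude protein)
  65x1 + 31x2 + 59x3 + 97x4 ≤ 290   (ash)
  x1, x2, x3, x4 ≥ 0.
The optimal basis is {canola meal, cottonseed meal, molasses}; cassava meal drops out. Binding constraints: calcium, crude protein, ash.
Optimal quantities: canola meal = 0.4224 kg, cottonseed meal = 0.9761 kg, molasses = 2.113 kg.
Hence cost = 0.66·0.4224 + 0.48·0.9761 + 0.23·2.113 = $1.2333.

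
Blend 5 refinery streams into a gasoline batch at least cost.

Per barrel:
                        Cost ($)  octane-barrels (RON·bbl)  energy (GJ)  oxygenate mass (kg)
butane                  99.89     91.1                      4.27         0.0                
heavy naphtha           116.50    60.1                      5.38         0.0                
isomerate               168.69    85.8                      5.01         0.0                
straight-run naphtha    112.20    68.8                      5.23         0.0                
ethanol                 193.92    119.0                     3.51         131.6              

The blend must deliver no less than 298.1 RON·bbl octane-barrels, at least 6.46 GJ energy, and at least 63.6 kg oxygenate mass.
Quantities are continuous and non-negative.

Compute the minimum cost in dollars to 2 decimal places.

Let x1 = barrels of butane, x2 = barrels of heavy naphtha, x3 = barrels of isomerate, x4 = barrels of straight-run naphtha, x5 = barrels of ethanol.
Minimise 99.89x1 + 116.5x2 + 168.69x3 + 112.2x4 + 193.92x5 with:
  91.1x1 + 60.1x2 + 85.8x3 + 68.8x4 + 119x5 ≥ 298.1   (octane-barrels)
  4.27x1 + 5.38x2 + 5.01x3 + 5.23x4 + 3.51x5 ≥ 6.46   (energy)
  131.6x5 ≥ 63.6   (oxygenate mass)
  x1, x2, x3, x4, x5 ≥ 0.
At the optimum only butane, ethanol are positive (heavy naphtha, isomerate, straight-run naphtha = 0). Binding constraints: octane-barrels and oxygenate mass.
Optimal quantities: butane = 2.6409 barrels, ethanol = 0.48328 barrels.
Objective = 99.89·2.6409 + 193.92·0.48328 = 357.5172.

$357.52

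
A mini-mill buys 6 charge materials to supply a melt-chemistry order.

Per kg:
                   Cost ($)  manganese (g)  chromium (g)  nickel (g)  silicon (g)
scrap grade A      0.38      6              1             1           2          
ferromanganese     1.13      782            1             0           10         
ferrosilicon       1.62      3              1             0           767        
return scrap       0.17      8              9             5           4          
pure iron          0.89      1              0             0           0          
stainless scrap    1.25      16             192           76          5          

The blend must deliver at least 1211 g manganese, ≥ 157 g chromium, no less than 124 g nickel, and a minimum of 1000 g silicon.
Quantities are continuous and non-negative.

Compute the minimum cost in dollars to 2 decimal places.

Treat it as an LP. Let x1 = kg of scrap grade A, x2 = kg of ferromanganese, x3 = kg of ferrosilicon, x4 = kg of return scrap, x5 = kg of pure iron, x6 = kg of stainless scrap.
Minimise 0.38x1 + 1.13x2 + 1.62x3 + 0.17x4 + 0.89x5 + 1.25x6 s.t.:
  6x1 + 782x2 + 3x3 + 8x4 + 1x5 + 16x6 ≥ 1211   (manganese)
  1x1 + 1x2 + 1x3 + 9x4 + 192x6 ≥ 157   (chromium)
  1x1 + 5x4 + 76x6 ≥ 124   (nickel)
  2x1 + 10x2 + 767x3 + 4x4 + 5x6 ≥ 1000   (silicon)
  x1, x2, x3, x4, x5, x6 ≥ 0.
The cheapest feasible vertex uses only ferromanganese, ferrosilicon, stainless scrap; scrap grade A, return scrap, pure iron are not used. There the manganese, nickel, silicon constraints are tight.
So ferromanganese = 1.51 kg, ferrosilicon = 1.273 kg, stainless scrap = 1.632 kg.
Total cost: 1.13·1.51 + 1.62·1.273 + 1.25·1.632 = 5.8086.

$5.81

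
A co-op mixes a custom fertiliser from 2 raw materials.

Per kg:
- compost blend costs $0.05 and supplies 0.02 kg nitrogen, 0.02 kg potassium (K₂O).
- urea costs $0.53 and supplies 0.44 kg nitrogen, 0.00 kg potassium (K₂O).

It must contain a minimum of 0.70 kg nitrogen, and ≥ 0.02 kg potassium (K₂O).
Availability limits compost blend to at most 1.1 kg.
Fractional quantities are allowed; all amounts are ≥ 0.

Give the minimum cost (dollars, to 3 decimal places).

Treat it as an LP. Let x1 = kg of compost blend, x2 = kg of urea.
Minimize 0.05x1 + 0.53x2 s.t.:
  0.02x1 + 0.44x2 ≥ 0.7   (nitrogen)
  0.02x1 ≥ 0.02   (potassium (K₂O))
  x1 ≤ 1.1
  x1, x2 ≥ 0.
Both inputs are positive at the optimum. The nitrogen and potassium (K₂O) requirements are met with equality.
So compost blend = 1 kg, urea = 1.545 kg.
Hence cost = 0.05·1 + 0.53·1.545 = $0.86885.

$0.869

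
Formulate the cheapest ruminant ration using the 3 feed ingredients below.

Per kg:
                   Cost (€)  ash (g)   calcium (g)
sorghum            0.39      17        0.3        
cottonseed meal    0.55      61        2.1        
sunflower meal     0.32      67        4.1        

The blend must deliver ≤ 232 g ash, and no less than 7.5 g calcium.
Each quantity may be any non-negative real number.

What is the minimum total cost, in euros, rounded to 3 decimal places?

Let x1 = kg of sorghum, x2 = kg of cottonseed meal, x3 = kg of sunflower meal.
min 0.39x1 + 0.55x2 + 0.32x3 with:
  17x1 + 61x2 + 67x3 ≤ 232   (ash)
  0.3x1 + 2.1x2 + 4.1x3 ≥ 7.5   (calcium)
  x1, x2, x3 ≥ 0.
The minimum-cost mix takes nothing from sorghum, cottonseed meal — only sunflower meal. The calcium requirement is met with equality.
Optimal quantities: sunflower meal = 1.829 kg.
Hence cost = 0.32·1.829 = €0.58528.

€0.585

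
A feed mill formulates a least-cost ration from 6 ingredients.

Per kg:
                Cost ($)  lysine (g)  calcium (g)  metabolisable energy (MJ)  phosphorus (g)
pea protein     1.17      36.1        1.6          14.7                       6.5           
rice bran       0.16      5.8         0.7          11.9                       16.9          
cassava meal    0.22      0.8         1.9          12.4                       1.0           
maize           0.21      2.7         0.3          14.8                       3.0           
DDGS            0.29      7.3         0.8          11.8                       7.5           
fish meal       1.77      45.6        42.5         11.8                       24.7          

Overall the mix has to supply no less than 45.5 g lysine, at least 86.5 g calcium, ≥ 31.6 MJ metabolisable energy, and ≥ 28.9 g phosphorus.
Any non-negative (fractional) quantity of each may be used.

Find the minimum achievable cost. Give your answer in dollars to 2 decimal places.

$3.69

Treat it as an LP. Let x1 = kg of pea protein, x2 = kg of rice bran, x3 = kg of cassava meal, x4 = kg of maize, x5 = kg of DDGS, x6 = kg of fish meal.
Minimise 1.17x1 + 0.16x2 + 0.22x3 + 0.21x4 + 0.29x5 + 1.77x6 with:
  36.1x1 + 5.8x2 + 0.8x3 + 2.7x4 + 7.3x5 + 45.6x6 ≥ 45.5   (lysine)
  1.6x1 + 0.7x2 + 1.9x3 + 0.3x4 + 0.8x5 + 42.5x6 ≥ 86.5   (calcium)
  14.7x1 + 11.9x2 + 12.4x3 + 14.8x4 + 11.8x5 + 11.8x6 ≥ 31.6   (metabolisable energy)
  6.5x1 + 16.9x2 + 1x3 + 3x4 + 7.5x5 + 24.7x6 ≥ 28.9   (phosphorus)
  x1, x2, x3, x4, x5, x6 ≥ 0.
At the optimum only rice bran, fish meal are positive (pea protein, cassava meal, maize, DDGS = 0). The calcium and metabolisable energy requirements are met with equality.
So rice bran = 0.6479 kg, fish meal = 2.025 kg.
Total cost: 0.16·0.6479 + 1.77·2.025 = 3.6879.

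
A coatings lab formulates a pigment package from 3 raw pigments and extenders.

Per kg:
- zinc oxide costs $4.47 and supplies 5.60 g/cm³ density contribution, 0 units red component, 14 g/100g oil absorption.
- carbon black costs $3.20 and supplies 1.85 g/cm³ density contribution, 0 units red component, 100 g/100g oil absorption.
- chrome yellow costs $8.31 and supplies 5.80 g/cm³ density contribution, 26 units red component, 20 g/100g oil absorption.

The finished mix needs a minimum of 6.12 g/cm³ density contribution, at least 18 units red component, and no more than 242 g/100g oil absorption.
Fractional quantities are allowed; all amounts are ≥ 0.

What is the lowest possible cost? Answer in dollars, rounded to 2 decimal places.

$7.43

Set it up as a linear program. Let x1 = kg of zinc oxide, x2 = kg of carbon black, x3 = kg of chrome yellow.
min 4.47x1 + 3.2x2 + 8.31x3 subject to:
  5.6x1 + 1.85x2 + 5.8x3 ≥ 6.12   (density contribution)
  26x3 ≥ 18   (red component)
  14x1 + 100x2 + 20x3 ≤ 242   (oil absorption)
  x1, x2, x3 ≥ 0.
The optimal basis is {zinc oxide, chrome yellow}; carbon black drops out. The density contribution and red component requirements are met with equality.
That vertex is x1 = 0.3758, x3 = 0.6923.
Total cost: 4.47·0.3758 + 8.31·0.6923 = 7.4328.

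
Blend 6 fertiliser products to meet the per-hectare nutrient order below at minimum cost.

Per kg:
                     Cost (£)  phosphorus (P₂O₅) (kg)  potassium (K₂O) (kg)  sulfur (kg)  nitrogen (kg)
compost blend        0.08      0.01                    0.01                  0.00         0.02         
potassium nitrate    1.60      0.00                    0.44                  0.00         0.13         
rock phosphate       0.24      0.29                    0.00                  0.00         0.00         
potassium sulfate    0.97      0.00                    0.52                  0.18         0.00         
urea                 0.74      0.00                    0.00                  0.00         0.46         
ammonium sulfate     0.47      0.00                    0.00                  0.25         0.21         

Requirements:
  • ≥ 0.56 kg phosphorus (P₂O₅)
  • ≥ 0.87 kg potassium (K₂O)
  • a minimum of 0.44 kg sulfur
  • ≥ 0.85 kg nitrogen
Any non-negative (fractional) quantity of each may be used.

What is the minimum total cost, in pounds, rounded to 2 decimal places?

£3.53

Treat it as an LP. Let x1 = kg of compost blend, x2 = kg of potassium nitrate, x3 = kg of rock phosphate, x4 = kg of potassium sulfate, x5 = kg of urea, x6 = kg of ammonium sulfate.
min 0.08x1 + 1.6x2 + 0.24x3 + 0.97x4 + 0.74x5 + 0.47x6 with:
  0.01x1 + 0.29x3 ≥ 0.56   (phosphorus (P₂O₅))
  0.01x1 + 0.44x2 + 0.52x4 ≥ 0.87   (potassium (K₂O))
  0.18x4 + 0.25x6 ≥ 0.44   (sulfur)
  0.02x1 + 0.13x2 + 0.46x5 + 0.21x6 ≥ 0.85   (nitrogen)
  x1, x2, x3, x4, x5, x6 ≥ 0.
The cheapest feasible vertex uses only rock phosphate, potassium sulfate, urea, ammonium sulfate; compost blend, potassium nitrate are not used. There the phosphorus (P₂O₅), potassium (K₂O), sulfur, nitrogen constraints are tight.
Optimal quantities: rock phosphate = 1.931 kg, potassium sulfate = 1.673 kg, urea = 1.594 kg, ammonium sulfate = 0.5554 kg.
Hence cost = 0.24·1.931 + 0.97·1.673 + 0.74·1.594 + 0.47·0.5554 = £3.5268.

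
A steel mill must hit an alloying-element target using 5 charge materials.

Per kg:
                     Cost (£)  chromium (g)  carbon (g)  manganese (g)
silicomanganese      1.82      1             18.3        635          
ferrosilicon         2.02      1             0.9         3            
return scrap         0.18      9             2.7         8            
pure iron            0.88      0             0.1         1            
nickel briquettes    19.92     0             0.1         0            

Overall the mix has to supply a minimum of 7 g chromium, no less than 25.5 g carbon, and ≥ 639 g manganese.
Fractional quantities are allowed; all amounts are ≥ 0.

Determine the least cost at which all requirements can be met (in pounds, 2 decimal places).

£2.28

Set it up as a linear program. Let x1 = kg of silicomanganese, x2 = kg of ferrosilicon, x3 = kg of return scrap, x4 = kg of pure iron, x5 = kg of nickel briquettes.
min 1.82x1 + 2.02x2 + 0.18x3 + 0.88x4 + 19.92x5 with:
  1x1 + 1x2 + 9x3 ≥ 7   (chromium)
  18.3x1 + 0.9x2 + 2.7x3 + 0.1x4 + 0.1x5 ≥ 25.5   (carbon)
  635x1 + 3x2 + 8x3 + 1x4 ≥ 639   (manganese)
  x1, x2, x3, x4, x5 ≥ 0.
The cheapest feasible vertex uses only silicomanganese, return scrap; ferrosilicon, pure iron, nickel briquettes are not used. The carbon and manganese requirements are met with equality.
Solving gives x1 = 0.9702, x3 = 2.869.
Total cost: 1.82·0.9702 + 0.18·2.869 = 2.2822.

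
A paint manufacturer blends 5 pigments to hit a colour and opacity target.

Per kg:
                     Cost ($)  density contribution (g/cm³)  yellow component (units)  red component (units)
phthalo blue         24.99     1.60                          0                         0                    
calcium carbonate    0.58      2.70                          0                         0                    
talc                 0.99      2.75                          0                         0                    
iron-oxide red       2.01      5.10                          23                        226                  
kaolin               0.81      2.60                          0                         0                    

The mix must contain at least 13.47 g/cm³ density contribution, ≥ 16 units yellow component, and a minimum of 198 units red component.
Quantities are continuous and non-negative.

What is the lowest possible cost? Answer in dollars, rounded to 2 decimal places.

Let x1 = kg of phthalo blue, x2 = kg of calcium carbonate, x3 = kg of talc, x4 = kg of iron-oxide red, x5 = kg of kaolin.
min 24.99x1 + 0.58x2 + 0.99x3 + 2.01x4 + 0.81x5 subject to:
  1.6x1 + 2.7x2 + 2.75x3 + 5.1x4 + 2.6x5 ≥ 13.47   (density contribution)
  23x4 ≥ 16   (yellow component)
  226x4 ≥ 198   (red component)
  x1, x2, x3, x4, x5 ≥ 0.
At the optimum only calcium carbonate, iron-oxide red are positive (phthalo blue, talc, kaolin = 0). The density contribution and red component requirements are met with equality.
Solving gives x2 = 3.334, x4 = 0.8761.
Cost = 0.58·3.334 + 2.01·0.8761 = 3.6947.

$3.69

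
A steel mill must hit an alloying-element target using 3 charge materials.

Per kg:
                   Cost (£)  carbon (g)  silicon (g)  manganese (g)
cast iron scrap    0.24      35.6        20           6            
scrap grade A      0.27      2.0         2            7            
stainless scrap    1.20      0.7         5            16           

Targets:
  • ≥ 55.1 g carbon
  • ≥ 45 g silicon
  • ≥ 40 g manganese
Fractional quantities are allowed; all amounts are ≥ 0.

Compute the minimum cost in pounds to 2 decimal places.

This is a linear program. Let x1 = kg of cast iron scrap, x2 = kg of scrap grade A, x3 = kg of stainless scrap.
Minimise 0.24x1 + 0.27x2 + 1.2x3 s.t.:
  35.6x1 + 2x2 + 0.7x3 ≥ 55.1   (carbon)
  20x1 + 2x2 + 5x3 ≥ 45   (silicon)
  6x1 + 7x2 + 16x3 ≥ 40   (manganese)
  x1, x2, x3 ≥ 0.
The minimum-cost mix takes nothing from stainless scrap — only cast iron scrap, scrap grade A. Binding constraints: silicon and manganese.
So cast iron scrap = 1.836 kg, scrap grade A = 4.141 kg.
Total cost: 0.24·1.836 + 0.27·4.141 = 1.5587.

£1.56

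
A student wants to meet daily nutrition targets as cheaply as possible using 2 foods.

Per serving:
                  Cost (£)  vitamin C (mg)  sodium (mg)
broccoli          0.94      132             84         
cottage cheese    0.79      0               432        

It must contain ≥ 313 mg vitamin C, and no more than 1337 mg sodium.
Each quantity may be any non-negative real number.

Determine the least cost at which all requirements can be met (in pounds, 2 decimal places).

£2.23

This is a linear program. Let x1 = servings of broccoli, x2 = servings of cottage cheese.
min 0.94x1 + 0.79x2 with:
  132x1 ≥ 313   (vitamin C)
  84x1 + 432x2 ≤ 1337   (sodium)
  x1, x2 ≥ 0.
The minimum-cost mix takes nothing from cottage cheese — only broccoli. The vitamin C requirement is met with equality.
So broccoli = 2.371 servings.
Cost = 0.94·2.371 = 2.2287.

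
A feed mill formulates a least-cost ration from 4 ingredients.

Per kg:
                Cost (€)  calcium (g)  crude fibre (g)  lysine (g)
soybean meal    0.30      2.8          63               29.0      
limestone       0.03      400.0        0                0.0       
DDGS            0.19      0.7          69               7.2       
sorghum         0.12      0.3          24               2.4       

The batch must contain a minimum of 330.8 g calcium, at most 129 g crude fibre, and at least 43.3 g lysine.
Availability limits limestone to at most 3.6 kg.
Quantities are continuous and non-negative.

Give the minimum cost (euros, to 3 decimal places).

€0.472

Let x1 = kg of soybean meal, x2 = kg of limestone, x3 = kg of DDGS, x4 = kg of sorghum.
min 0.3x1 + 0.03x2 + 0.19x3 + 0.12x4 with:
  2.8x1 + 400x2 + 0.7x3 + 0.3x4 ≥ 330.8   (calcium)
  63x1 + 69x3 + 24x4 ≤ 129   (crude fibre)
  29x1 + 7.2x3 + 2.4x4 ≥ 43.3   (lysine)
  x2 ≤ 3.6
  x1, x2, x3, x4 ≥ 0.
The cheapest feasible vertex uses only soybean meal, limestone; DDGS, sorghum are not used. There the calcium and lysine constraints are tight.
So soybean meal = 1.493 kg, limestone = 0.8165 kg.
Hence cost = 0.3·1.493 + 0.03·0.8165 = €0.47240.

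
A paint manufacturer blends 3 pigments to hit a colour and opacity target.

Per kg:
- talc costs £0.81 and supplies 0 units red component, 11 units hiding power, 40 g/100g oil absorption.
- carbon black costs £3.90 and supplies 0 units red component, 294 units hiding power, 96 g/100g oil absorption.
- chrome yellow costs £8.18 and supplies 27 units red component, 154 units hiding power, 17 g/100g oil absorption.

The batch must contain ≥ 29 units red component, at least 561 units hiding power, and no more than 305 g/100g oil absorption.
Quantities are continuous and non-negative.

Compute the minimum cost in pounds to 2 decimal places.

£14.03

Let x1 = kg of talc, x2 = kg of carbon black, x3 = kg of chrome yellow.
Minimise 0.81x1 + 3.9x2 + 8.18x3 subject to:
  27x3 ≥ 29   (red component)
  11x1 + 294x2 + 154x3 ≥ 561   (hiding power)
  40x1 + 96x2 + 17x3 ≤ 305   (oil absorption)
  x1, x2, x3 ≥ 0.
At the optimum only carbon black, chrome yellow are positive (talc = 0). There the red component and hiding power constraints are tight.
Optimal quantities: carbon black = 1.346 kg, chrome yellow = 1.074 kg.
Total cost: 3.9·1.346 + 8.18·1.074 = 14.0347.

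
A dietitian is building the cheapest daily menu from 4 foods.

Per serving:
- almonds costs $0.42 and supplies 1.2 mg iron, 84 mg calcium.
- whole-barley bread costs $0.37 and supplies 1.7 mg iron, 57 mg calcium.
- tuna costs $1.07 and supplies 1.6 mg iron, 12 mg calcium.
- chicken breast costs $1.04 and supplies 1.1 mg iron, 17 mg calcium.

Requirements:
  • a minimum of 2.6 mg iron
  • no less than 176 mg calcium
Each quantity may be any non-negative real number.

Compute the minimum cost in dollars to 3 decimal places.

Treat it as an LP. Let x1 = servings of almonds, x2 = servings of whole-barley bread, x3 = servings of tuna, x4 = servings of chicken breast.
Minimise 0.42x1 + 0.37x2 + 1.07x3 + 1.04x4 s.t.:
  1.2x1 + 1.7x2 + 1.6x3 + 1.1x4 ≥ 2.6   (iron)
  84x1 + 57x2 + 12x3 + 17x4 ≥ 176   (calcium)
  x1, x2, x3, x4 ≥ 0.
The minimum-cost mix takes nothing from tuna, chicken breast — only almonds, whole-barley bread. Binding constraints: iron and calcium.
That vertex is x1 = 2.03, x2 = 0.09677.
Total cost: 0.42·2.03 + 0.37·0.09677 = 0.88840.

$0.888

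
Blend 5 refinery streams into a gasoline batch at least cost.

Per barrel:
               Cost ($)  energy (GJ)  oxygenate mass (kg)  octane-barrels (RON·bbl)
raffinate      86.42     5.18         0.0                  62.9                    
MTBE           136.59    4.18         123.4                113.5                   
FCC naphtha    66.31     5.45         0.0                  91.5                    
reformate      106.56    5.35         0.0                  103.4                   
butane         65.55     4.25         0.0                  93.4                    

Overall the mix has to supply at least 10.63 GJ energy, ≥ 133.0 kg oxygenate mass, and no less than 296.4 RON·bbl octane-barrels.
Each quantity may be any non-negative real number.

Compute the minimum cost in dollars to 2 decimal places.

$269.38

Set it up as a linear program. Let x1 = barrels of raffinate, x2 = barrels of MTBE, x3 = barrels of FCC naphtha, x4 = barrels of reformate, x5 = barrels of butane.
Minimize 86.42x1 + 136.59x2 + 66.31x3 + 106.56x4 + 65.55x5 with:
  5.18x1 + 4.18x2 + 5.45x3 + 5.35x4 + 4.25x5 ≥ 10.63   (energy)
  123.4x2 ≥ 133   (oxygenate mass)
  62.9x1 + 113.5x2 + 91.5x3 + 103.4x4 + 93.4x5 ≥ 296.4   (octane-barrels)
  x1, x2, x3, x4, x5 ≥ 0.
At the optimum only MTBE, butane are positive (raffinate, FCC naphtha, reformate = 0). The oxygenate mass and octane-barrels requirements are met with equality.
That vertex is x2 = 1.0778, x5 = 1.8637.
Cost = 136.59·1.0778 + 65.55·1.8637 = 269.3822.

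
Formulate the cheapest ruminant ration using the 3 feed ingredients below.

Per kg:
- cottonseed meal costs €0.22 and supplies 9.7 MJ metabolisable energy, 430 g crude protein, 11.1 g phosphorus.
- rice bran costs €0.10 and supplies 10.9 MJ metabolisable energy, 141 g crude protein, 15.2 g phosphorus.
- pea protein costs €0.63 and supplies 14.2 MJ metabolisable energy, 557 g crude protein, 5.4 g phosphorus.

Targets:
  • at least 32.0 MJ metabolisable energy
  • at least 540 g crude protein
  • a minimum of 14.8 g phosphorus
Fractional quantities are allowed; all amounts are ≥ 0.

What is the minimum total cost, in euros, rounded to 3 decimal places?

Let x1 = kg of cottonseed meal, x2 = kg of rice bran, x3 = kg of pea protein.
min 0.22x1 + 0.1x2 + 0.63x3 s.t.:
  9.7x1 + 10.9x2 + 14.2x3 ≥ 32   (metabolisable energy)
  430x1 + 141x2 + 557x3 ≥ 540   (crude protein)
  11.1x1 + 15.2x2 + 5.4x3 ≥ 14.8   (phosphorus)
  x1, x2, x3 ≥ 0.
At the optimum only cottonseed meal, rice bran are positive (pea protein = 0). There the metabolisable energy and crude protein constraints are tight.
Optimal quantities: cottonseed meal = 0.4139 kg, rice bran = 2.567 kg.
Total cost: 0.22·0.4139 + 0.1·2.567 = 0.34776.

€0.348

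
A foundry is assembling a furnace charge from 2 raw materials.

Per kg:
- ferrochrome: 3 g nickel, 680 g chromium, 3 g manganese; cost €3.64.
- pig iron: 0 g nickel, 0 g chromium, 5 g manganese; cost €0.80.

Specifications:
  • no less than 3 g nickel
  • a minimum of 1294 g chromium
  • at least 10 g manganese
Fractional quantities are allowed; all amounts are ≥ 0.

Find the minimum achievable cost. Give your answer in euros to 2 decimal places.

Set it up as a linear program. Let x1 = kg of ferrochrome, x2 = kg of pig iron.
min 3.64x1 + 0.8x2 s.t.:
  3x1 ≥ 3   (nickel)
  680x1 ≥ 1294   (chromium)
  3x1 + 5x2 ≥ 10   (manganese)
  x1, x2 ≥ 0.
Both inputs are positive at the optimum. Binding constraints: chromium and manganese.
Optimal quantities: ferrochrome = 1.903 kg, pig iron = 0.8582 kg.
Cost = 3.64·1.903 + 0.8·0.8582 = 7.6135.

€7.61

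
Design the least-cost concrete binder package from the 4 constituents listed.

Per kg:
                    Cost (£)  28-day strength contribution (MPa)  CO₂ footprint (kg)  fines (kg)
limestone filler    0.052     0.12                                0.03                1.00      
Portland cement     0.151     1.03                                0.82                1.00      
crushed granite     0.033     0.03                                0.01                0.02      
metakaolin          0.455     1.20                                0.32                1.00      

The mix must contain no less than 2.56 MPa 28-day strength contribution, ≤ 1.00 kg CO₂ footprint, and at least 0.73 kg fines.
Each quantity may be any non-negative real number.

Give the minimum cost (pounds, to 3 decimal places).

£0.831

This is a linear program. Let x1 = kg of limestone filler, x2 = kg of Portland cement, x3 = kg of crushed granite, x4 = kg of metakaolin.
Minimize 0.052x1 + 0.151x2 + 0.033x3 + 0.455x4 s.t.:
  0.12x1 + 1.03x2 + 0.03x3 + 1.2x4 ≥ 2.56   (28-day strength contribution)
  0.03x1 + 0.82x2 + 0.01x3 + 0.32x4 ≤ 1   (CO₂ footprint)
  1x1 + 1x2 + 0.02x3 + 1x4 ≥ 0.73   (fines)
  x1, x2, x3, x4 ≥ 0.
The cheapest feasible vertex uses only Portland cement, metakaolin; limestone filler, crushed granite are not used. The 28-day strength contribution and CO₂ footprint requirements are met with equality.
So Portland cement = 0.5819 kg, metakaolin = 1.634 kg.
Hence cost = 0.151·0.5819 + 0.455·1.634 = £0.83134.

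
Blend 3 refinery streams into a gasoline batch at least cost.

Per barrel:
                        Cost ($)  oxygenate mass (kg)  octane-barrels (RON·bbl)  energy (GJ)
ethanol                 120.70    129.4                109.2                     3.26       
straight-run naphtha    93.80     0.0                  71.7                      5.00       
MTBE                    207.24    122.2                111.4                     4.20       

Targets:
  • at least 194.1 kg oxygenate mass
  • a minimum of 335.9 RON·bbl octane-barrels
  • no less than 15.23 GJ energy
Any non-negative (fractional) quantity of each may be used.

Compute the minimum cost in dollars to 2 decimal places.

This is a linear program. Let x1 = barrels of ethanol, x2 = barrels of straight-run naphtha, x3 = barrels of MTBE.
min 120.7x1 + 93.8x2 + 207.24x3 s.t.:
  129.4x1 + 122.2x3 ≥ 194.1   (oxygenate mass)
  109.2x1 + 71.7x2 + 111.4x3 ≥ 335.9   (octane-barrels)
  3.26x1 + 5x2 + 4.2x3 ≥ 15.23   (energy)
  x1, x2, x3 ≥ 0.
The cheapest feasible vertex uses only ethanol, straight-run naphtha; MTBE is not used. Binding constraints: octane-barrels and energy.
That vertex is x1 = 1.88149, x2 = 1.81927.
Hence cost = 120.7·1.88149 + 93.8·1.81927 = $397.7434.

$397.74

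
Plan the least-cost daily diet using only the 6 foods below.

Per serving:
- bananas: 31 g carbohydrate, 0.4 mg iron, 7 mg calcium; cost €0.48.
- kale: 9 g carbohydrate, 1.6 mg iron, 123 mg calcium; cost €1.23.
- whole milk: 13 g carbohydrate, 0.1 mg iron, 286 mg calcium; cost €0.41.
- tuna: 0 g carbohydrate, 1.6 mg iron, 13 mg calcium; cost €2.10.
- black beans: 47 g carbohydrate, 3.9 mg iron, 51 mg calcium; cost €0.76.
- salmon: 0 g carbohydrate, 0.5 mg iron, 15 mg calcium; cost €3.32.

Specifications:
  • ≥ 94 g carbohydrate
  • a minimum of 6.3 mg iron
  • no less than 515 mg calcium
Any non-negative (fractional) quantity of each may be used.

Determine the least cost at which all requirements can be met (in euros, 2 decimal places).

€1.82

This is a linear program. Let x1 = servings of bananas, x2 = servings of kale, x3 = servings of whole milk, x4 = servings of tuna, x5 = servings of black beans, x6 = servings of salmon.
min 0.48x1 + 1.23x2 + 0.41x3 + 2.1x4 + 0.76x5 + 3.32x6 with:
  31x1 + 9x2 + 13x3 + 47x5 ≥ 94   (carbohydrate)
  0.4x1 + 1.6x2 + 0.1x3 + 1.6x4 + 3.9x5 + 0.5x6 ≥ 6.3   (iron)
  7x1 + 123x2 + 286x3 + 13x4 + 51x5 + 15x6 ≥ 515   (calcium)
  x1, x2, x3, x4, x5, x6 ≥ 0.
At the optimum only bananas, whole milk, black beans are positive (kale, tuna, salmon = 0). There the carbohydrate, iron, calcium constraints are tight.
Solving gives x1 = 0.005882, x3 = 1.52, x5 = 1.576.
Hence cost = 0.48·0.005882 + 0.41·1.52 + 0.76·1.576 = €1.8238.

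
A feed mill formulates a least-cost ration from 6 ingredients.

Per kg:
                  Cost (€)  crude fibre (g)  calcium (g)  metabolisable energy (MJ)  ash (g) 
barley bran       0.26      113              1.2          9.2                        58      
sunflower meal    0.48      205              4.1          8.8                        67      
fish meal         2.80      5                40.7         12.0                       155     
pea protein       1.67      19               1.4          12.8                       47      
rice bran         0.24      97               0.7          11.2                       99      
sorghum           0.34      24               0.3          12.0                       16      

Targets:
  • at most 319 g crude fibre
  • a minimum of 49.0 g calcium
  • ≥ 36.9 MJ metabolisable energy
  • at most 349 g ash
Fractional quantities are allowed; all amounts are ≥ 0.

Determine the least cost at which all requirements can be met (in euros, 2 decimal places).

€3.80

Set it up as a linear program. Let x1 = kg of barley bran, x2 = kg of sunflower meal, x3 = kg of fish meal, x4 = kg of pea protein, x5 = kg of rice bran, x6 = kg of sorghum.
Minimize 0.26x1 + 0.48x2 + 2.8x3 + 1.67x4 + 0.24x5 + 0.34x6 with:
  113x1 + 205x2 + 5x3 + 19x4 + 97x5 + 24x6 ≤ 319   (crude fibre)
  1.2x1 + 4.1x2 + 40.7x3 + 1.4x4 + 0.7x5 + 0.3x6 ≥ 49   (calcium)
  9.2x1 + 8.8x2 + 12x3 + 12.8x4 + 11.2x5 + 12x6 ≥ 36.9   (metabolisable energy)
  58x1 + 67x2 + 155x3 + 47x4 + 99x5 + 16x6 ≤ 349   (ash)
  x1, x2, x3, x4, x5, x6 ≥ 0.
The cheapest feasible vertex uses only barley bran, fish meal, rice bran; sunflower meal, pea protein, sorghum are not used. There the calcium, metabolisable energy, ash constraints are tight.
That vertex is x1 = 1.4264, x3 = 1.1465, x5 = 0.89457.
Hence cost = 0.26·1.4264 + 2.8·1.1465 + 0.24·0.89457 = €3.7958.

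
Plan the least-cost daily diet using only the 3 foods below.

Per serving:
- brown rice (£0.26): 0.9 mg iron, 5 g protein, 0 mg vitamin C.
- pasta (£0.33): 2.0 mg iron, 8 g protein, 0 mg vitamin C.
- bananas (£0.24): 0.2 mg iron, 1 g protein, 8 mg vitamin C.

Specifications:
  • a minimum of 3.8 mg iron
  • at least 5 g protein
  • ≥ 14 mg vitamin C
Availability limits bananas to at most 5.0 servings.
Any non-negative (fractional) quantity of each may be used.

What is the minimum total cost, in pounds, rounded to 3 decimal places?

£0.989

Treat it as an LP. Let x1 = servings of brown rice, x2 = servings of pasta, x3 = servings of bananas.
Minimize 0.26x1 + 0.33x2 + 0.24x3 subject to:
  0.9x1 + 2x2 + 0.2x3 ≥ 3.8   (iron)
  5x1 + 8x2 + 1x3 ≥ 5   (protein)
  8x3 ≥ 14   (vitamin C)
  x3 ≤ 5
  x1, x2, x3 ≥ 0.
The cheapest feasible vertex uses only pasta, bananas; brown rice is not used. Binding constraints: iron and vitamin C.
Optimal quantities: pasta = 1.725 servings, bananas = 1.75 servings.
Hence cost = 0.33·1.725 + 0.24·1.75 = £0.98925.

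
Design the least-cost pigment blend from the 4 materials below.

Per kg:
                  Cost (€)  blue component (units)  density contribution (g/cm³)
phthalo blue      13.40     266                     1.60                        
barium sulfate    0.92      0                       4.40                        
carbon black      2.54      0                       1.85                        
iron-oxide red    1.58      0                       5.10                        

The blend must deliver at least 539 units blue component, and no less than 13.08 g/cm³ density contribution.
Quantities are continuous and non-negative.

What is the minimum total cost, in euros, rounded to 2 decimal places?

€29.21

Set it up as a linear program. Let x1 = kg of phthalo blue, x2 = kg of barium sulfate, x3 = kg of carbon black, x4 = kg of iron-oxide red.
Minimize 13.4x1 + 0.92x2 + 2.54x3 + 1.58x4 with:
  266x1 ≥ 539   (blue component)
  1.6x1 + 4.4x2 + 1.85x3 + 5.1x4 ≥ 13.08   (density contribution)
  x1, x2, x3, x4 ≥ 0.
At the optimum only phthalo blue, barium sulfate are positive (carbon black, iron-oxide red = 0). Binding constraints: blue component and density contribution.
So phthalo blue = 2.026 kg, barium sulfate = 2.236 kg.
Total cost: 13.4·2.026 + 0.92·2.236 = 29.2055.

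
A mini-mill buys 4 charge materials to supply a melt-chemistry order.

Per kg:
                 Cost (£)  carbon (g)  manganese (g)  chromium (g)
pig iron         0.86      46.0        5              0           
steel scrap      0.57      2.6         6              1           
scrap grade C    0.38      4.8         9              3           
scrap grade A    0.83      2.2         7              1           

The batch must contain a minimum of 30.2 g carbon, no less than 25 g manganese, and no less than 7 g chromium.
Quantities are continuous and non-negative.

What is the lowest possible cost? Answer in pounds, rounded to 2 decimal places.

Set it up as a linear program. Let x1 = kg of pig iron, x2 = kg of steel scrap, x3 = kg of scrap grade C, x4 = kg of scrap grade A.
min 0.86x1 + 0.57x2 + 0.38x3 + 0.83x4 s.t.:
  46x1 + 2.6x2 + 4.8x3 + 2.2x4 ≥ 30.2   (carbon)
  5x1 + 6x2 + 9x3 + 7x4 ≥ 25   (manganese)
  1x2 + 3x3 + 1x4 ≥ 7   (chromium)
  x1, x2, x3, x4 ≥ 0.
The cheapest feasible vertex uses only pig iron, scrap grade C; steel scrap, scrap grade A are not used. The carbon and manganese requirements are met with equality.
So pig iron = 0.3892 kg, scrap grade C = 2.562 kg.
Total cost: 0.86·0.3892 + 0.38·2.562 = 1.3083.

£1.31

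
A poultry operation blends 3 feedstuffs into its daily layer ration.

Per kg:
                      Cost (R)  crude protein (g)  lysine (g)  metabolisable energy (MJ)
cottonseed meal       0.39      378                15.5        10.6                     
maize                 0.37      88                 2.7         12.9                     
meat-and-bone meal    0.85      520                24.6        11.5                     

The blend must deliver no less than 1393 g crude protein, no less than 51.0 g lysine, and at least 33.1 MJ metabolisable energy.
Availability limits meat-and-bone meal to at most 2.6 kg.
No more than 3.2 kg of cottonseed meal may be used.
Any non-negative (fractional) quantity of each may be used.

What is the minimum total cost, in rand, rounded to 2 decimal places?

Set it up as a linear program. Let x1 = kg of cottonseed meal, x2 = kg of maize, x3 = kg of meat-and-bone meal.
min 0.39x1 + 0.37x2 + 0.85x3 subject to:
  378x1 + 88x2 + 520x3 ≥ 1393   (crude protein)
  15.5x1 + 2.7x2 + 24.6x3 ≥ 51   (lysine)
  10.6x1 + 12.9x2 + 11.5x3 ≥ 33.1   (metabolisable energy)
  x3 ≤ 2.6
  x1 ≤ 3.2
  x1, x2, x3 ≥ 0.
The cheapest feasible vertex uses only cottonseed meal, meat-and-bone meal; maize is not used. The crude protein and the cottonseed meal cap requirements are met with equality.
That vertex is x1 = 3.2, x3 = 0.3527.
Total cost: 0.39·3.2 + 0.85·0.3527 = 1.5478.

R1.55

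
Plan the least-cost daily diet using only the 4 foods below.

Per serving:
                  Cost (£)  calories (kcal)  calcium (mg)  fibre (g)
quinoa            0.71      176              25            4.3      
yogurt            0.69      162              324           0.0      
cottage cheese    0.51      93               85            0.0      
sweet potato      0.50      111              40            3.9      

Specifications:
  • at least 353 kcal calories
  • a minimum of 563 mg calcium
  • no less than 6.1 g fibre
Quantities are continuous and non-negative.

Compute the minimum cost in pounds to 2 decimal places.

Let x1 = servings of quinoa, x2 = servings of yogurt, x3 = servings of cottage cheese, x4 = servings of sweet potato.
Minimise 0.71x1 + 0.69x2 + 0.51x3 + 0.5x4 with:
  176x1 + 162x2 + 93x3 + 111x4 ≥ 353   (calories)
  25x1 + 324x2 + 85x3 + 40x4 ≥ 563   (calcium)
  4.3x1 + 3.9x4 ≥ 6.1   (fibre)
  x1, x2, x3, x4 ≥ 0.
The minimum-cost mix takes nothing from quinoa, cottage cheese — only yogurt, sweet potato. There the calcium and fibre constraints are tight.
That vertex is x2 = 1.545, x4 = 1.564.
Objective = 0.69·1.545 + 0.5·1.564 = 1.8481.

£1.85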